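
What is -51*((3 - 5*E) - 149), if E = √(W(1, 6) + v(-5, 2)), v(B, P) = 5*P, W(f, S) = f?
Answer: 7446 + 255*√11 ≈ 8291.7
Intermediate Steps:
E = √11 (E = √(1 + 5*2) = √(1 + 10) = √11 ≈ 3.3166)
-51*((3 - 5*E) - 149) = -51*((3 - 5*√11) - 149) = -51*(-146 - 5*√11) = 7446 + 255*√11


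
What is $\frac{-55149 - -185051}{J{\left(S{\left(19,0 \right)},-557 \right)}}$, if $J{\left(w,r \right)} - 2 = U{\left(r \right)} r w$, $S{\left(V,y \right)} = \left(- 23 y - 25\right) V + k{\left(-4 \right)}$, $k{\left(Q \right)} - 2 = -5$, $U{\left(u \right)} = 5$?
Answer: $\frac{64951}{665616} \approx 0.09758$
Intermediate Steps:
$k{\left(Q \right)} = -3$ ($k{\left(Q \right)} = 2 - 5 = -3$)
$S{\left(V,y \right)} = -3 + V \left(-25 - 23 y\right)$ ($S{\left(V,y \right)} = \left(- 23 y - 25\right) V - 3 = \left(-25 - 23 y\right) V - 3 = V \left(-25 - 23 y\right) - 3 = -3 + V \left(-25 - 23 y\right)$)
$J{\left(w,r \right)} = 2 + 5 r w$
$\frac{-55149 - -185051}{J{\left(S{\left(19,0 \right)},-557 \right)}} = \frac{-55149 - -185051}{2 + 5 \left(-557\right) \left(-3 - 475 - 437 \cdot 0\right)} = \frac{-55149 + 185051}{2 + 5 \left(-557\right) \left(-3 - 475 + 0\right)} = \frac{129902}{2 + 5 \left(-557\right) \left(-478\right)} = \frac{129902}{2 + 1331230} = \frac{129902}{1331232} = 129902 \cdot \frac{1}{1331232} = \frac{64951}{665616}$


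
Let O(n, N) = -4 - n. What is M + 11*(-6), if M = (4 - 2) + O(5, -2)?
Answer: -73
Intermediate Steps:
M = -7 (M = (4 - 2) + (-4 - 1*5) = 2 + (-4 - 5) = 2 - 9 = -7)
M + 11*(-6) = -7 + 11*(-6) = -7 - 66 = -73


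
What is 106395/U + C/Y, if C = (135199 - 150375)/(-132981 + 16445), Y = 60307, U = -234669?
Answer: -4450796119722/9816897873341 ≈ -0.45338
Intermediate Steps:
C = 271/2081 (C = -15176/(-116536) = -15176*(-1/116536) = 271/2081 ≈ 0.13023)
106395/U + C/Y = 106395/(-234669) + (271/2081)/60307 = 106395*(-1/234669) + (271/2081)*(1/60307) = -35465/78223 + 271/125498867 = -4450796119722/9816897873341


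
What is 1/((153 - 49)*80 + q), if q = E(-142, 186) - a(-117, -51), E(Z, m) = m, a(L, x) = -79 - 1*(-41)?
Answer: 1/8544 ≈ 0.00011704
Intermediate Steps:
a(L, x) = -38 (a(L, x) = -79 + 41 = -38)
q = 224 (q = 186 - 1*(-38) = 186 + 38 = 224)
1/((153 - 49)*80 + q) = 1/((153 - 49)*80 + 224) = 1/(104*80 + 224) = 1/(8320 + 224) = 1/8544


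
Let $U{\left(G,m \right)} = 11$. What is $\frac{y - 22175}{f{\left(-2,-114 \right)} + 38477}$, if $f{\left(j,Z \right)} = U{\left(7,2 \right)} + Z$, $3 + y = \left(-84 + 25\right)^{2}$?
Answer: $- \frac{2671}{5482} \approx -0.48723$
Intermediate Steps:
$y = 3478$ ($y = -3 + \left(-84 + 25\right)^{2} = -3 + \left(-59\right)^{2} = -3 + 3481 = 3478$)
$f{\left(j,Z \right)} = 11 + Z$
$\frac{y - 22175}{f{\left(-2,-114 \right)} + 38477} = \frac{3478 - 22175}{\left(11 - 114\right) + 38477} = - \frac{18697}{-103 + 38477} = - \frac{18697}{38374} = \left(-18697\right) \frac{1}{38374} = - \frac{2671}{5482}$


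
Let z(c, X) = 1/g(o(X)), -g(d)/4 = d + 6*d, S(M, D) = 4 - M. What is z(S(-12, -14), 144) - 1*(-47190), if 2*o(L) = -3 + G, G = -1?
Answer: 2642641/56 ≈ 47190.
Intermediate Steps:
o(L) = -2 (o(L) = (-3 - 1)/2 = (1/2)*(-4) = -2)
g(d) = -28*d (g(d) = -4*(d + 6*d) = -28*d)
z(c, X) = 1/56 (z(c, X) = 1/(-28*(-2)) = 1/56)
z(S(-12, -14), 144) - 1*(-47190) = 1/56 - 1*(-47190) = 1/56 + 47190 = 2642641/56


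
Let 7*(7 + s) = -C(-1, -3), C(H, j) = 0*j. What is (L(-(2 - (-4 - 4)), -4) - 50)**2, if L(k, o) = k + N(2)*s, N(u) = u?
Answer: 5476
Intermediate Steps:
C(H, j) = 0
s = -7 (s = -7 + (-1*0)/7 = -7 + (1/7)*0 = -7 + 0 = -7)
L(k, o) = -14 + k (L(k, o) = k + 2*(-7) = k - 14 = -14 + k)
(L(-(2 - (-4 - 4)), -4) - 50)**2 = ((-14 - (2 - (-4 - 4))) - 50)**2 = ((-14 - (2 - 1*(-8))) - 50)**2 = ((-14 - (2 + 8)) - 50)**2 = ((-14 - 1*10) - 50)**2 = ((-14 - 10) - 50)**2 = (-24 - 50)**2 = (-74)**2 = 5476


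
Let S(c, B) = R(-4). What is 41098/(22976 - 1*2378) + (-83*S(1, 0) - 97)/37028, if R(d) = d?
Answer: 763308637/381351372 ≈ 2.0016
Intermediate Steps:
S(c, B) = -4
41098/(22976 - 1*2378) + (-83*S(1, 0) - 97)/37028 = 41098/(22976 - 1*2378) + (-83*(-4) - 97)/37028 = 41098/(22976 - 2378) + (332 - 97)*(1/37028) = 41098/20598 + 235*(1/37028) = 41098*(1/20598) + 235/37028 = 20549/10299 + 235/37028 = 763308637/381351372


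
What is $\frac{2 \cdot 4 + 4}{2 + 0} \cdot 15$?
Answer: $90$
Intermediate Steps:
$\frac{2 \cdot 4 + 4}{2 + 0} \cdot 15 = \frac{8 + 4}{2} \cdot 15 = 12 \cdot \frac{1}{2} \cdot 15 = 6 \cdot 15 = 90$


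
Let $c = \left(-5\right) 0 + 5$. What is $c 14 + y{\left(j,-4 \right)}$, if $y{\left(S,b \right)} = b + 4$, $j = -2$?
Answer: $70$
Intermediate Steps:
$c = 5$ ($c = 0 + 5 = 5$)
$y{\left(S,b \right)} = 4 + b$
$c 14 + y{\left(j,-4 \right)} = 5 \cdot 14 + \left(4 - 4\right) = 70 + 0 = 70$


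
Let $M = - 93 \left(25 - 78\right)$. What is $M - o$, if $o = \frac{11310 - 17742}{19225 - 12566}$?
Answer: $\frac{32828643}{6659} \approx 4930.0$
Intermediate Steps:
$o = - \frac{6432}{6659} \approx -0.96591$
$M = 4929$ ($M = - 93 \left(25 - 78\right) = \left(-93\right) \left(-53\right) = 4929$)
$M - o = 4929 - - \frac{6432}{6659} = 4929 + \frac{6432}{6659} = \frac{32828643}{6659}$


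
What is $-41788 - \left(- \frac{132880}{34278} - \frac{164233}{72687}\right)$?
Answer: $- \frac{5783457189313}{138420277} \approx -41782.0$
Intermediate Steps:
$-41788 - \left(- \frac{132880}{34278} - \frac{164233}{72687}\right) = -41788 - \left(\left(-132880\right) \frac{1}{34278} - \frac{164233}{72687}\right) = -41788 - \left(- \frac{66440}{17139} - \frac{164233}{72687}\right) = -41788 - - \frac{849345963}{138420277} = -41788 + \frac{849345963}{138420277} = - \frac{5783457189313}{138420277}$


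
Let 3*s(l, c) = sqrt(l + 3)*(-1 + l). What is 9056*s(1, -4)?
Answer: 0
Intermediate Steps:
s(l, c) = sqrt(3 + l)*(-1 + l)/3 (s(l, c) = (sqrt(l + 3)*(-1 + l))/3 = (sqrt(3 + l)*(-1 + l))/3 = sqrt(3 + l)*(-1 + l)/3)
9056*s(1, -4) = 9056*(sqrt(3 + 1)*(-1 + 1)/3) = 9056*((1/3)*sqrt(4)*0) = 9056*((1/3)*2*0) = 9056*0 = 0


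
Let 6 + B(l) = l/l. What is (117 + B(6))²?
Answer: 12544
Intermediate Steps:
B(l) = -5 (B(l) = -6 + l/l = -6 + 1 = -5)
(117 + B(6))² = (117 - 5)² = 112² = 12544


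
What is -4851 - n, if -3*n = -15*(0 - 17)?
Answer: -4766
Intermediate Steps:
n = -85 (n = -(-5)*(0 - 17) = -(-5)*(-17) = -1/3*255 = -85)
-4851 - n = -4851 - 1*(-85) = -4851 + 85 = -4766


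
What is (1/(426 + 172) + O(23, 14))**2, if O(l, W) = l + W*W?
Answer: 17151307369/357604 ≈ 47962.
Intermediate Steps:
O(l, W) = l + W**2
(1/(426 + 172) + O(23, 14))**2 = (1/(426 + 172) + (23 + 14**2))**2 = (1/598 + (23 + 196))**2 = (1/598 + 219)**2 = (130963/598)**2 = 17151307369/357604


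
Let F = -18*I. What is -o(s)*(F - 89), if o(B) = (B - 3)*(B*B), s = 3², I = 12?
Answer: 148230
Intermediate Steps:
F = -216 (F = -18*12 = -216)
s = 9
o(B) = B²*(-3 + B) (o(B) = (-3 + B)*B² = B²*(-3 + B))
-o(s)*(F - 89) = -9²*(-3 + 9)*(-216 - 89) = -81*6*(-305) = -486*(-305) = -1*(-148230) = 148230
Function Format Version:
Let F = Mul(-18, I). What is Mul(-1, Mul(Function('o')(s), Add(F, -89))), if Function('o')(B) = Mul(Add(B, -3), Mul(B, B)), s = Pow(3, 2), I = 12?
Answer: 148230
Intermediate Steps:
F = -216 (F = Mul(-18, 12) = -216)
s = 9
Function('o')(B) = Mul(Pow(B, 2), Add(-3, B)) (Function('o')(B) = Mul(Add(-3, B), Pow(B, 2)) = Mul(Pow(B, 2), Add(-3, B)))
Mul(-1, Mul(Function('o')(s), Add(F, -89))) = Mul(-1, Mul(Mul(Pow(9, 2), Add(-3, 9)), Add(-216, -89))) = Mul(-1, Mul(Mul(81, 6), -305)) = Mul(-1, Mul(486, -305)) = Mul(-1, -148230) = 148230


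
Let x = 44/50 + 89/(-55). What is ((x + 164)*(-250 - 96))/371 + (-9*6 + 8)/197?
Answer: -3064962464/20098925 ≈ -152.49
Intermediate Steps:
x = -203/275 (x = 44*(1/50) + 89*(-1/55) = 22/25 - 89/55 = -203/275 ≈ -0.73818)
((x + 164)*(-250 - 96))/371 + (-9*6 + 8)/197 = ((-203/275 + 164)*(-250 - 96))/371 + (-9*6 + 8)/197 = ((44897/275)*(-346))*(1/371) + (-54 + 8)*(1/197) = -15534362/275*1/371 - 46*1/197 = -15534362/102025 - 46/197 = -3064962464/20098925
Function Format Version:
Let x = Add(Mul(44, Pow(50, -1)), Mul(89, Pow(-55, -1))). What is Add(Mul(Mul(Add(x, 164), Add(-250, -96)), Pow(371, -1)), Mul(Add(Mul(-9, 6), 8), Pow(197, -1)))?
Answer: Rational(-3064962464, 20098925) ≈ -152.49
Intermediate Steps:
x = Rational(-203, 275) (x = Add(Mul(44, Rational(1, 50)), Mul(89, Rational(-1, 55))) = Add(Rational(22, 25), Rational(-89, 55)) = Rational(-203, 275) ≈ -0.73818)
Add(Mul(Mul(Add(x, 164), Add(-250, -96)), Pow(371, -1)), Mul(Add(Mul(-9, 6), 8), Pow(197, -1))) = Add(Mul(Mul(Add(Rational(-203, 275), 164), Add(-250, -96)), Pow(371, -1)), Mul(Add(Mul(-9, 6), 8), Pow(197, -1))) = Add(Mul(Mul(Rational(44897, 275), -346), Rational(1, 371)), Mul(Add(-54, 8), Rational(1, 197))) = Add(Mul(Rational(-15534362, 275), Rational(1, 371)), Mul(-46, Rational(1, 197))) = Add(Rational(-15534362, 102025), Rational(-46, 197)) = Rational(-3064962464, 20098925)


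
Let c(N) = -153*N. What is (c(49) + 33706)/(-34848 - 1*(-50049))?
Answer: 26209/15201 ≈ 1.7242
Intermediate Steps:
(c(49) + 33706)/(-34848 - 1*(-50049)) = (-153*49 + 33706)/(-34848 - 1*(-50049)) = (-7497 + 33706)/(-34848 + 50049) = 26209/15201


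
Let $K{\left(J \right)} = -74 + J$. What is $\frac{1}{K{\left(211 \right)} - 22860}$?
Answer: $- \frac{1}{22723} \approx -4.4008 \cdot 10^{-5}$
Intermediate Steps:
$\frac{1}{K{\left(211 \right)} - 22860} = \frac{1}{\left(-74 + 211\right) - 22860} = \frac{1}{137 - 22860} = \frac{1}{-22723} = - \frac{1}{22723}$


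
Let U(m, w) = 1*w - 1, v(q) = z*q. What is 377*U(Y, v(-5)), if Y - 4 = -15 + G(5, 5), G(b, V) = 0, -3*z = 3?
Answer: 1508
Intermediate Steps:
z = -1 (z = -⅓*3 = -1)
v(q) = -q
Y = -11 (Y = 4 + (-15 + 0) = 4 - 15 = -11)
U(m, w) = -1 + w (U(m, w) = w - 1 = -1 + w)
377*U(Y, v(-5)) = 377*(-1 - 1*(-5)) = 377*(-1 + 5) = 377*4 = 1508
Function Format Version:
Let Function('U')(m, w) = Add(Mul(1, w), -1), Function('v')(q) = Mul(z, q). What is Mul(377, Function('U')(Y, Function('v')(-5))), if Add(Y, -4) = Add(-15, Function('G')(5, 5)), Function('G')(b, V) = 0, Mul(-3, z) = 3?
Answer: 1508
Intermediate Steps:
z = -1 (z = Mul(Rational(-1, 3), 3) = -1)
Function('v')(q) = Mul(-1, q)
Y = -11 (Y = Add(4, Add(-15, 0)) = Add(4, -15) = -11)
Function('U')(m, w) = Add(-1, w) (Function('U')(m, w) = Add(w, -1) = Add(-1, w))
Mul(377, Function('U')(Y, Function('v')(-5))) = Mul(377, Add(-1, Mul(-1, -5))) = Mul(377, Add(-1, 5)) = Mul(377, 4) = 1508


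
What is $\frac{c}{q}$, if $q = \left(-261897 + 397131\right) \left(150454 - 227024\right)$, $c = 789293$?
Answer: $- \frac{789293}{10354867380} \approx -7.6224 \cdot 10^{-5}$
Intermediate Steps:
$q = -10354867380$ ($q = 135234 \left(-76570\right) = -10354867380$)
$\frac{c}{q} = \frac{789293}{-10354867380} = 789293 \left(- \frac{1}{10354867380}\right) = - \frac{789293}{10354867380}$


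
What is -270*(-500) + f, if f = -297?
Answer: 134703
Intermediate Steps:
-270*(-500) + f = -270*(-500) - 297 = 135000 - 297 = 134703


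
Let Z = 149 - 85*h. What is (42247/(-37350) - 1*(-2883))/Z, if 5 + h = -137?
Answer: 1296841/5498550 ≈ 0.23585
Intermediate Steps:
h = -142 (h = -5 - 137 = -142)
Z = 12219 (Z = 149 - 85*(-142) = 149 + 12070 = 12219)
(42247/(-37350) - 1*(-2883))/Z = (42247/(-37350) - 1*(-2883))/12219 = (42247*(-1/37350) + 2883)*(1/12219) = (-509/450 + 2883)*(1/12219) = (1296841/450)*(1/12219) = 1296841/5498550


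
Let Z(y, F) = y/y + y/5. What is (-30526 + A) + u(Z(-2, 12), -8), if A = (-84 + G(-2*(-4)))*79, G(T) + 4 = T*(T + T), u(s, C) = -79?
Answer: -27445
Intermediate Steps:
Z(y, F) = 1 + y/5 (Z(y, F) = 1 + y*(1/5) = 1 + y/5)
G(T) = -4 + 2*T**2 (G(T) = -4 + T*(T + T) = -4 + T*(2*T) = -4 + 2*T**2)
A = 3160 (A = (-84 + (-4 + 2*(-2*(-4))**2))*79 = (-84 + (-4 + 2*8**2))*79 = (-84 + (-4 + 2*64))*79 = (-84 + (-4 + 128))*79 = (-84 + 124)*79 = 40*79 = 3160)
(-30526 + A) + u(Z(-2, 12), -8) = (-30526 + 3160) - 79 = -27366 - 79 = -27445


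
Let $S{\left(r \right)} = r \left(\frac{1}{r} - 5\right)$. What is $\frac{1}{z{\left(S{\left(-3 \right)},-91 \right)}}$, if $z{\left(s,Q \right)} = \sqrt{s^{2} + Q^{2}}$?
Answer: $\frac{\sqrt{8537}}{8537} \approx 0.010823$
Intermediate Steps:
$S{\left(r \right)} = r \left(-5 + \frac{1}{r}\right)$
$z{\left(s,Q \right)} = \sqrt{Q^{2} + s^{2}}$
$\frac{1}{z{\left(S{\left(-3 \right)},-91 \right)}} = \frac{1}{\sqrt{\left(-91\right)^{2} + \left(1 - -15\right)^{2}}} = \frac{1}{\sqrt{8281 + \left(1 + 15\right)^{2}}} = \frac{1}{\sqrt{8281 + 16^{2}}} = \frac{1}{\sqrt{8281 + 256}} = \frac{1}{\sqrt{8537}} = \frac{\sqrt{8537}}{8537}$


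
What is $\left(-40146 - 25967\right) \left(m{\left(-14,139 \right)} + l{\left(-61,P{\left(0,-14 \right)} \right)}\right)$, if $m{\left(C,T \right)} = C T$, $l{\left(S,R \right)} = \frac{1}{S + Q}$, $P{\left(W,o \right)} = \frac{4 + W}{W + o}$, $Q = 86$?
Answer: $\frac{3216331337}{25} \approx 1.2865 \cdot 10^{8}$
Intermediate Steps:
$P{\left(W,o \right)} = \frac{4 + W}{W + o}$
$l{\left(S,R \right)} = \frac{1}{86 + S}$ ($l{\left(S,R \right)} = \frac{1}{S + 86} = \frac{1}{86 + S}$)
$\left(-40146 - 25967\right) \left(m{\left(-14,139 \right)} + l{\left(-61,P{\left(0,-14 \right)} \right)}\right) = \left(-40146 - 25967\right) \left(\left(-14\right) 139 + \frac{1}{86 - 61}\right) = - 66113 \left(-1946 + \frac{1}{25}\right) = \left(-66113\right) \left(- \frac{48649}{25}\right) = \frac{3216331337}{25}$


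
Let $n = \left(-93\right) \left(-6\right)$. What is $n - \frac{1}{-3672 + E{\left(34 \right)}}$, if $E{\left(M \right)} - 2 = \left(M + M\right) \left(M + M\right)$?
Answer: $\frac{532331}{954} \approx 558.0$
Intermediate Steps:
$E{\left(M \right)} = 2 + 4 M^{2}$ ($E{\left(M \right)} = 2 + \left(M + M\right) \left(M + M\right) = 2 + 2 M 2 M = 2 + 4 M^{2}$)
$n = 558$
$n - \frac{1}{-3672 + E{\left(34 \right)}} = 558 - \frac{1}{-3672 + \left(2 + 4 \cdot 34^{2}\right)} = 558 - \frac{1}{-3672 + \left(2 + 4 \cdot 1156\right)} = 558 - \frac{1}{-3672 + \left(2 + 4624\right)} = 558 - \frac{1}{-3672 + 4626} = 558 - \frac{1}{954} = \frac{532331}{954}$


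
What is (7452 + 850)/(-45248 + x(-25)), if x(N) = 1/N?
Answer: -207550/1131201 ≈ -0.18348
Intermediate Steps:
(7452 + 850)/(-45248 + x(-25)) = (7452 + 850)/(-45248 + 1/(-25)) = 8302/(-45248 - 1/25) = 8302/(-1131201/25) = 8302*(-25/1131201) = -207550/1131201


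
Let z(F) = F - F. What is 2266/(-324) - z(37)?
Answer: -1133/162 ≈ -6.9938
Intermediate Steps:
z(F) = 0
2266/(-324) - z(37) = 2266/(-324) - 1*0 = 2266*(-1/324) + 0 = -1133/162 + 0 = -1133/162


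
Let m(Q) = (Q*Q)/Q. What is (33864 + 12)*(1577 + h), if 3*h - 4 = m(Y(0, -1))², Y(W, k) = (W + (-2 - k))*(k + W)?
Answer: 53478912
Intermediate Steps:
Y(W, k) = (W + k)*(-2 + W - k) (Y(W, k) = (-2 + W - k)*(W + k) = (W + k)*(-2 + W - k))
m(Q) = Q (m(Q) = Q²/Q = Q)
h = 5/3 (h = 4/3 + (0² - 1*(-1)² - 2*0 - 2*(-1))²/3 = 4/3 + (0 - 1*1 + 0 + 2)²/3 = 4/3 + (0 - 1 + 0 + 2)²/3 = 4/3 + (⅓)*1² = 4/3 + (⅓)*1 = 4/3 + ⅓ = 5/3 ≈ 1.6667)
(33864 + 12)*(1577 + h) = (33864 + 12)*(1577 + 5/3) = 33876*(4736/3) = 53478912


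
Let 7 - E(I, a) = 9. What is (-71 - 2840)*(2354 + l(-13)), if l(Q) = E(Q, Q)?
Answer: -6846672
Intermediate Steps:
E(I, a) = -2 (E(I, a) = 7 - 1*9 = 7 - 9 = -2)
l(Q) = -2
(-71 - 2840)*(2354 + l(-13)) = (-71 - 2840)*(2354 - 2) = -2911*2352 = -6846672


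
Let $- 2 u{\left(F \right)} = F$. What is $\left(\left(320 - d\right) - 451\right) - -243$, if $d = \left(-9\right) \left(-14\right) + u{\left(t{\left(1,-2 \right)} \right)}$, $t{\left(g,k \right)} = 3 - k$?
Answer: $- \frac{23}{2} \approx -11.5$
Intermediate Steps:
$u{\left(F \right)} = - \frac{F}{2}$
$d = \frac{247}{2}$ ($d = \left(-9\right) \left(-14\right) - \frac{3 - -2}{2} = 126 - \frac{3 + 2}{2} = 126 - \frac{5}{2} = \frac{247}{2} \approx 123.5$)
$\left(\left(320 - d\right) - 451\right) - -243 = \left(\left(320 - \frac{247}{2}\right) - 451\right) - -243 = \left(\left(320 - \frac{247}{2}\right) - 451\right) + \left(270 - 27\right) = \left(\frac{393}{2} - 451\right) + 243 = - \frac{509}{2} + 243 = - \frac{23}{2}$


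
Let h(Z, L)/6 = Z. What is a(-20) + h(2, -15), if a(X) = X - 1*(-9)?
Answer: 1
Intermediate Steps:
h(Z, L) = 6*Z
a(X) = 9 + X (a(X) = X + 9 = 9 + X)
a(-20) + h(2, -15) = (9 - 20) + 6*2 = -11 + 12 = 1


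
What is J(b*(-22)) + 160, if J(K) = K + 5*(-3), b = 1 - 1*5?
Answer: 233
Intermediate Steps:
b = -4 (b = 1 - 5 = -4)
J(K) = -15 + K (J(K) = K - 15 = -15 + K)
J(b*(-22)) + 160 = (-15 - 4*(-22)) + 160 = (-15 + 88) + 160 = 73 + 160 = 233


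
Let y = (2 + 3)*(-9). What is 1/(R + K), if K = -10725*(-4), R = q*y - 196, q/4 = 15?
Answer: 1/40004 ≈ 2.4998e-5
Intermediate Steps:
q = 60 (q = 4*15 = 60)
y = -45 (y = 5*(-9) = -45)
R = -2896 (R = 60*(-45) - 196 = -2700 - 196 = -2896)
K = 42900
1/(R + K) = 1/(-2896 + 42900) = 1/40004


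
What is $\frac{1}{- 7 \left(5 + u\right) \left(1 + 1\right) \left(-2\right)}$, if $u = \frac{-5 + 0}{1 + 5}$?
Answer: $\frac{3}{350} \approx 0.0085714$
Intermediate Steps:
$u = - \frac{5}{6} \approx -0.83333$
$\frac{1}{- 7 \left(5 + u\right) \left(1 + 1\right) \left(-2\right)} = \frac{1}{- 7 \left(5 - \frac{5}{6}\right) \left(1 + 1\right) \left(-2\right)} = \frac{1}{- 7 \cdot \frac{25}{6} \cdot 2 \left(-2\right)} = \frac{1}{\left(-7\right) \frac{25}{3} \left(-2\right)} = \frac{1}{\left(- \frac{175}{3}\right) \left(-2\right)} = \frac{1}{\frac{350}{3}} = \frac{3}{350}$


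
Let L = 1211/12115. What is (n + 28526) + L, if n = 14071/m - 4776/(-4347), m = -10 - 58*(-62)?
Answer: 1796060442815879/62950921110 ≈ 28531.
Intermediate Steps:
m = 3586 (m = -10 + 3596 = 3586)
L = 1211/12115 (L = 1211*(1/12115) = 1211/12115 ≈ 0.099959)
n = 26097791/5196114 (n = 14071/3586 - 4776/(-4347) = 14071*(1/3586) - 4776*(-1/4347) = 14071/3586 + 1592/1449 = 26097791/5196114 ≈ 5.0226)
(n + 28526) + L = (26097791/5196114 + 28526) + 1211/12115 = 148250445755/5196114 + 1211/12115 = 1796060442815879/62950921110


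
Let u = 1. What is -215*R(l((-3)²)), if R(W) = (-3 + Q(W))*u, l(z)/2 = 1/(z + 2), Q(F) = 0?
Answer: 645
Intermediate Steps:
l(z) = 2/(2 + z) (l(z) = 2/(z + 2) = 2/(2 + z))
R(W) = -3 (R(W) = (-3 + 0)*1 = -3*1 = -3)
-215*R(l((-3)²)) = -215*(-3) = 645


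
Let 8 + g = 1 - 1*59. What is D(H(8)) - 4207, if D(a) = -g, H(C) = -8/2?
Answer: -4141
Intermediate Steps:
H(C) = -4 (H(C) = -8*½ = -4)
g = -66 (g = -8 + (1 - 1*59) = -8 + (1 - 59) = -8 - 58 = -66)
D(a) = 66 (D(a) = -1*(-66) = 66)
D(H(8)) - 4207 = 66 - 4207 = -4141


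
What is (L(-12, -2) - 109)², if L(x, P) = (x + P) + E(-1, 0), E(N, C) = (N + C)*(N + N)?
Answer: 14641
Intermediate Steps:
E(N, C) = 2*N*(C + N) (E(N, C) = (C + N)*(2*N) = 2*N*(C + N))
L(x, P) = 2 + P + x (L(x, P) = (x + P) + 2*(-1)*(0 - 1) = (P + x) + 2*(-1)*(-1) = (P + x) + 2 = 2 + P + x)
(L(-12, -2) - 109)² = ((2 - 2 - 12) - 109)² = (-12 - 109)² = (-121)² = 14641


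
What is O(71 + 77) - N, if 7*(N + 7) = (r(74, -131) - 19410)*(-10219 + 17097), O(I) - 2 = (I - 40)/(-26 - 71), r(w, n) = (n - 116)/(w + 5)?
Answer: 146170126541/7663 ≈ 1.9075e+7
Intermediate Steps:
r(w, n) = (-116 + n)/(5 + w)
O(I) = 234/97 - I/97 (O(I) = 2 + (I - 40)/(-26 - 71) = 2 + (-40 + I)/(-97) = 2 + (-40 + I)*(-1/97) = 2 + (40/97 - I/97) = 234/97 - I/97)
N = -1506908451/79 (N = -7 + (((-116 - 131)/(5 + 74) - 19410)*(-10219 + 17097))/7 = -7 + ((-247/79 - 19410)*6878)/7 = -7 + (-1533637/79*6878)/7 = -7 + (⅐)*(-10548355286/79) = -7 - 1506907898/79 = -1506908451/79 ≈ -1.9075e+7)
O(71 + 77) - N = (234/97 - (71 + 77)/97) - 1*(-1506908451/79) = (234/97 - 1/97*148) + 1506908451/79 = (234/97 - 148/97) + 1506908451/79 = 86/97 + 1506908451/79 = 146170126541/7663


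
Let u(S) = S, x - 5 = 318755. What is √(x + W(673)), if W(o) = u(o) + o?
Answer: √320106 ≈ 565.78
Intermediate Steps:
x = 318760 (x = 5 + 318755 = 318760)
W(o) = 2*o (W(o) = o + o = 2*o)
√(x + W(673)) = √(318760 + 2*673) = √(318760 + 1346) = √320106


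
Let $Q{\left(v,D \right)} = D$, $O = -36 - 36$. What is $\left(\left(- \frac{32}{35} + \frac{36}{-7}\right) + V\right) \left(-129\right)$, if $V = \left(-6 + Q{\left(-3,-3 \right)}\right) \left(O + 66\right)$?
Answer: $- \frac{216462}{35} \approx -6184.6$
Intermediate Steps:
$O = -72$
$V = 54$ ($V = \left(-6 - 3\right) \left(-72 + 66\right) = \left(-9\right) \left(-6\right) = 54$)
$\left(\left(- \frac{32}{35} + \frac{36}{-7}\right) + V\right) \left(-129\right) = \left(\left(- \frac{32}{35} + \frac{36}{-7}\right) + 54\right) \left(-129\right) = \left(\left(\left(-32\right) \frac{1}{35} + 36 \left(- \frac{1}{7}\right)\right) + 54\right) \left(-129\right) = \left(\left(- \frac{32}{35} - \frac{36}{7}\right) + 54\right) \left(-129\right) = \left(- \frac{212}{35} + 54\right) \left(-129\right) = \frac{1678}{35} \left(-129\right) = - \frac{216462}{35}$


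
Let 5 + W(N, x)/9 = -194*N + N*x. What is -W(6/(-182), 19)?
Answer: -90/13 ≈ -6.9231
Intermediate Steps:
W(N, x) = -45 - 1746*N + 9*N*x (W(N, x) = -45 + 9*(-194*N + N*x) = -45 + (-1746*N + 9*N*x) = -45 - 1746*N + 9*N*x)
-W(6/(-182), 19) = -(-45 - 10476/(-182) + 9*(6/(-182))*19) = -(-45 - 10476*(-1)/182 + 9*(6*(-1/182))*19) = -(-45 - 1746*(-3/91) + 9*(-3/91)*19) = -(-45 + 5238/91 - 513/91) = -1*90/13 = -90/13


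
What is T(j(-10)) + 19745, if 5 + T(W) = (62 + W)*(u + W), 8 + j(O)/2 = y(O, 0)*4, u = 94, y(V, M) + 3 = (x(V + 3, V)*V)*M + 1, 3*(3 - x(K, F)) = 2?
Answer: 21600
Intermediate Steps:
x(K, F) = 7/3 (x(K, F) = 3 - ⅓*2 = 3 - ⅔ = 7/3)
y(V, M) = -2 + 7*M*V/3 (y(V, M) = -3 + ((7*V/3)*M + 1) = -3 + (7*M*V/3 + 1) = -3 + (1 + 7*M*V/3) = -2 + 7*M*V/3)
j(O) = -32 (j(O) = -16 + 2*((-2 + (7/3)*0*O)*4) = -16 + 2*((-2 + 0)*4) = -16 + 2*(-2*4) = -16 + 2*(-8) = -16 - 16 = -32)
T(W) = -5 + (62 + W)*(94 + W)
T(j(-10)) + 19745 = (5823 + (-32)² + 156*(-32)) + 19745 = (5823 + 1024 - 4992) + 19745 = 1855 + 19745 = 21600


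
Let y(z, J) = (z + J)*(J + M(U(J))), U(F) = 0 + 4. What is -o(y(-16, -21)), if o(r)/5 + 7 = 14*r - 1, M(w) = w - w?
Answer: -54350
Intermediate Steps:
U(F) = 4
M(w) = 0
y(z, J) = J*(J + z) (y(z, J) = (z + J)*(J + 0) = (J + z)*J = J*(J + z))
o(r) = -40 + 70*r (o(r) = -35 + 5*(14*r - 1) = -35 + 5*(-1 + 14*r) = -35 + (-5 + 70*r) = -40 + 70*r)
-o(y(-16, -21)) = -(-40 + 70*(-21*(-21 - 16))) = -(-40 + 70*(-21*(-37))) = -(-40 + 70*777) = -(-40 + 54390) = -1*54350 = -54350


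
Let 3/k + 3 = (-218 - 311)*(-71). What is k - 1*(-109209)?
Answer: 4101453207/37556 ≈ 1.0921e+5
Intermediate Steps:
k = 3/37556 (k = 3/(-3 + (-218 - 311)*(-71)) = 3/(-3 - 529*(-71)) = 3/(-3 + 37559) = 3/37556 ≈ 7.9881e-5)
k - 1*(-109209) = 3/37556 - 1*(-109209) = 3/37556 + 109209 = 4101453207/37556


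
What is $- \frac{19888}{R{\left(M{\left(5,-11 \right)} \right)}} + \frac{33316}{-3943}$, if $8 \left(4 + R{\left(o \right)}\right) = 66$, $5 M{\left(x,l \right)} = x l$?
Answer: $- \frac{314239908}{67031} \approx -4688.0$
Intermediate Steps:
$M{\left(x,l \right)} = \frac{l x}{5}$ ($M{\left(x,l \right)} = \frac{x l}{5} = \frac{l x}{5}$)
$R{\left(o \right)} = \frac{17}{4}$ ($R{\left(o \right)} = -4 + \frac{1}{8} \cdot 66 = -4 + \frac{33}{4} = \frac{17}{4}$)
$- \frac{19888}{R{\left(M{\left(5,-11 \right)} \right)}} + \frac{33316}{-3943} = - \frac{19888}{\frac{17}{4}} + \frac{33316}{-3943} = \left(-19888\right) \frac{4}{17} + 33316 \left(- \frac{1}{3943}\right) = - \frac{79552}{17} - \frac{33316}{3943} = - \frac{314239908}{67031}$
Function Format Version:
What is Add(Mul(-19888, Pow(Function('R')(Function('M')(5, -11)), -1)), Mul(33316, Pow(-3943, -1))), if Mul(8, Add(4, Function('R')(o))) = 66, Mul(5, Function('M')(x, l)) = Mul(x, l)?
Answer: Rational(-314239908, 67031) ≈ -4688.0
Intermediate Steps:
Function('M')(x, l) = Mul(Rational(1, 5), l, x) (Function('M')(x, l) = Mul(Rational(1, 5), Mul(x, l)) = Mul(Rational(1, 5), Mul(l, x)) = Mul(Rational(1, 5), l, x))
Function('R')(o) = Rational(17, 4) (Function('R')(o) = Add(-4, Mul(Rational(1, 8), 66)) = Add(-4, Rational(33, 4)) = Rational(17, 4))
Add(Mul(-19888, Pow(Function('R')(Function('M')(5, -11)), -1)), Mul(33316, Pow(-3943, -1))) = Add(Mul(-19888, Pow(Rational(17, 4), -1)), Mul(33316, Pow(-3943, -1))) = Add(Mul(-19888, Rational(4, 17)), Mul(33316, Rational(-1, 3943))) = Add(Rational(-79552, 17), Rational(-33316, 3943)) = Rational(-314239908, 67031)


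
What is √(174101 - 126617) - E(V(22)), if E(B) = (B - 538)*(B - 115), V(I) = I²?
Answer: 19926 + 6*√1319 ≈ 20144.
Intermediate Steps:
E(B) = (-538 + B)*(-115 + B)
√(174101 - 126617) - E(V(22)) = √(174101 - 126617) - (61870 + (22²)² - 653*22²) = √47484 - (61870 + 484² - 653*484) = 6*√1319 - (61870 + 234256 - 316052) = 6*√1319 - 1*(-19926) = 6*√1319 + 19926 = 19926 + 6*√1319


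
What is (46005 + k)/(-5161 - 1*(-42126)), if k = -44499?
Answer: 1506/36965 ≈ 0.040741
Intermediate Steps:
(46005 + k)/(-5161 - 1*(-42126)) = (46005 - 44499)/(-5161 - 1*(-42126)) = 1506/(-5161 + 42126) = 1506/36965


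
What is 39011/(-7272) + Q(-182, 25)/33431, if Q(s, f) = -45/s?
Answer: -1175048711/219039912 ≈ -5.3645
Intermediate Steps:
39011/(-7272) + Q(-182, 25)/33431 = 39011/(-7272) - 45/(-182)/33431 = 39011*(-1/7272) - 45*(-1/182)*(1/33431) = -39011/7272 + (45/182)*(1/33431) = -39011/7272 + 45/6084442 = -1175048711/219039912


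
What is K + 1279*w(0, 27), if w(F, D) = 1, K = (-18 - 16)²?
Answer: 2435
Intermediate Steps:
K = 1156 (K = (-34)² = 1156)
K + 1279*w(0, 27) = 1156 + 1279*1 = 1156 + 1279 = 2435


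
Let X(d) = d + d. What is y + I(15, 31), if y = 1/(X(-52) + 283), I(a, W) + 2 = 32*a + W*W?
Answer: 257582/179 ≈ 1439.0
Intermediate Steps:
X(d) = 2*d
I(a, W) = -2 + W² + 32*a (I(a, W) = -2 + (32*a + W*W) = -2 + (32*a + W²) = -2 + (W² + 32*a) = -2 + W² + 32*a)
y = 1/179 (y = 1/(2*(-52) + 283) = 1/(-104 + 283) = 1/179 ≈ 0.0055866)
y + I(15, 31) = 1/179 + (-2 + 31² + 32*15) = 1/179 + (-2 + 961 + 480) = 1/179 + 1439 = 257582/179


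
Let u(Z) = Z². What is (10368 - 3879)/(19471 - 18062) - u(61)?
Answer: -5236400/1409 ≈ -3716.4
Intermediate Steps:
(10368 - 3879)/(19471 - 18062) - u(61) = (10368 - 3879)/(19471 - 18062) - 1*61² = 6489/1409 - 1*3721 = 6489*(1/1409) - 3721 = 6489/1409 - 3721 = -5236400/1409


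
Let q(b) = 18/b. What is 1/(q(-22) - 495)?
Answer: -11/5454 ≈ -0.0020169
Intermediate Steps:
1/(q(-22) - 495) = 1/(18/(-22) - 495) = 1/(18*(-1/22) - 495) = 1/(-9/11 - 495) = 1/(-5454/11) = -11/5454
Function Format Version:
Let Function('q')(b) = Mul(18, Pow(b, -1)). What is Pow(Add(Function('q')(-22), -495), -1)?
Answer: Rational(-11, 5454) ≈ -0.0020169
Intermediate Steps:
Pow(Add(Function('q')(-22), -495), -1) = Pow(Add(Mul(18, Pow(-22, -1)), -495), -1) = Pow(Add(Mul(18, Rational(-1, 22)), -495), -1) = Pow(Add(Rational(-9, 11), -495), -1) = Pow(Rational(-5454, 11), -1) = Rational(-11, 5454)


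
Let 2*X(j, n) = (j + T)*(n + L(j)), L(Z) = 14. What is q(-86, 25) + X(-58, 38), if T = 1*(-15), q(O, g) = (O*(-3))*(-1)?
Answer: -2156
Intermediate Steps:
q(O, g) = 3*O (q(O, g) = -3*O*(-1) = 3*O)
T = -15
X(j, n) = (-15 + j)*(14 + n)/2 (X(j, n) = ((j - 15)*(n + 14))/2 = ((-15 + j)*(14 + n))/2 = (-15 + j)*(14 + n)/2)
q(-86, 25) + X(-58, 38) = 3*(-86) + (-105 + 7*(-58) - 15/2*38 + (1/2)*(-58)*38) = -258 + (-105 - 406 - 285 - 1102) = -258 - 1898 = -2156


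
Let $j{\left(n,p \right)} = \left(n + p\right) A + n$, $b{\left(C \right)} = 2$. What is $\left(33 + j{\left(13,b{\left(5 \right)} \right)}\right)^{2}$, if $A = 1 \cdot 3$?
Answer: $8281$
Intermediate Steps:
$A = 3$
$j{\left(n,p \right)} = 3 p + 4 n$ ($j{\left(n,p \right)} = \left(n + p\right) 3 + n = \left(3 n + 3 p\right) + n = 3 p + 4 n$)
$\left(33 + j{\left(13,b{\left(5 \right)} \right)}\right)^{2} = \left(33 + \left(3 \cdot 2 + 4 \cdot 13\right)\right)^{2} = \left(33 + \left(6 + 52\right)\right)^{2} = \left(33 + 58\right)^{2} = 91^{2} = 8281$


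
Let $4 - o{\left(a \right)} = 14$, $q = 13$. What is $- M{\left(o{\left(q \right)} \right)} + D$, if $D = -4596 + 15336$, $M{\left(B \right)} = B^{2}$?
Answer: $10640$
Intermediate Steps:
$o{\left(a \right)} = -10$ ($o{\left(a \right)} = 4 - 14 = -10$)
$D = 10740$
$- M{\left(o{\left(q \right)} \right)} + D = - \left(-10\right)^{2} + 10740 = \left(-1\right) 100 + 10740 = -100 + 10740 = 10640$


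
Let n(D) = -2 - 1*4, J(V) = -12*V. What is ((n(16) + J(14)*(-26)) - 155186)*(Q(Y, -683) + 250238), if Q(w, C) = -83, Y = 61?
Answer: -37729377720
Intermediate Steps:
n(D) = -6 (n(D) = -2 - 4 = -6)
((n(16) + J(14)*(-26)) - 155186)*(Q(Y, -683) + 250238) = ((-6 - 12*14*(-26)) - 155186)*(-83 + 250238) = ((-6 - 168*(-26)) - 155186)*250155 = ((-6 + 4368) - 155186)*250155 = (4362 - 155186)*250155 = -150824*250155 = -37729377720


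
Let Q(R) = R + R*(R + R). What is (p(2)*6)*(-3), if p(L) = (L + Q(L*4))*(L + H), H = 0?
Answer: -4968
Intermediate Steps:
Q(R) = R + 2*R² (Q(R) = R + R*(2*R) = R + 2*R²)
p(L) = L*(L + 4*L*(1 + 8*L)) (p(L) = (L + (L*4)*(1 + 2*(L*4)))*(L + 0) = (L + (4*L)*(1 + 2*(4*L)))*L = (L + (4*L)*(1 + 8*L))*L = (L + 4*L*(1 + 8*L))*L = L*(L + 4*L*(1 + 8*L)))
(p(2)*6)*(-3) = ((2²*(5 + 32*2))*6)*(-3) = ((4*(5 + 64))*6)*(-3) = ((4*69)*6)*(-3) = (276*6)*(-3) = 1656*(-3) = -4968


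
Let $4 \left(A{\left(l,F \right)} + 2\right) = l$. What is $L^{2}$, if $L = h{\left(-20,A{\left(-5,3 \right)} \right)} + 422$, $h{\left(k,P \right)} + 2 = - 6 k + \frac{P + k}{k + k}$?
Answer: $\frac{7481039049}{25600} \approx 2.9223 \cdot 10^{5}$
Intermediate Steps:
$A{\left(l,F \right)} = -2 + \frac{l}{4}$
$h{\left(k,P \right)} = -2 - 6 k + \frac{P + k}{2 k}$ ($h{\left(k,P \right)} = -2 - \left(6 k - \frac{P + k}{k + k}\right) = -2 - \left(6 k - \frac{P + k}{2 k}\right) = -2 - 6 k + \frac{P + k}{2 k}$)
$L = \frac{86493}{160}$ ($L = \left(- \frac{3}{2} - -120 + \frac{-2 + \frac{1}{4} \left(-5\right)}{2 \left(-20\right)}\right) + 422 = \left(- \frac{3}{2} + 120 + \frac{1}{2} \left(-2 - \frac{5}{4}\right) \left(- \frac{1}{20}\right)\right) + 422 = \left(- \frac{3}{2} + 120 + \frac{1}{2} \left(- \frac{13}{4}\right) \left(- \frac{1}{20}\right)\right) + 422 = \left(- \frac{3}{2} + 120 + \frac{13}{160}\right) + 422 = \frac{18973}{160} + 422 = \frac{86493}{160} \approx 540.58$)
$L^{2} = \left(\frac{86493}{160}\right)^{2} = \frac{7481039049}{25600}$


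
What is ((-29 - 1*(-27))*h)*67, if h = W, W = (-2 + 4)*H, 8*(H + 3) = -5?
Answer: 1943/2 ≈ 971.50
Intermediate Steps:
H = -29/8 (H = -3 + (1/8)*(-5) = -3 - 5/8 = -29/8 ≈ -3.6250)
W = -29/4 (W = (-2 + 4)*(-29/8) = 2*(-29/8) = -29/4 ≈ -7.2500)
h = -29/4 ≈ -7.2500
((-29 - 1*(-27))*h)*67 = ((-29 - 1*(-27))*(-29/4))*67 = ((-29 + 27)*(-29/4))*67 = -2*(-29/4)*67 = (29/2)*67 = 1943/2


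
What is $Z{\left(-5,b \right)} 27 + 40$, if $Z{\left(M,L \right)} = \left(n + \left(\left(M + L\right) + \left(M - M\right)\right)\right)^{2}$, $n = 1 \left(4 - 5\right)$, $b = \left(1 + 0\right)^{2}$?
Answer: $715$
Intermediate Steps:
$b = 1$ ($b = 1^{2} = 1$)
$n = -1$ ($n = 1 \left(-1\right) = -1$)
$Z{\left(M,L \right)} = \left(-1 + L + M\right)^{2}$ ($Z{\left(M,L \right)} = \left(-1 + \left(\left(M + L\right) + \left(M - M\right)\right)\right)^{2} = \left(-1 + \left(\left(L + M\right) + 0\right)\right)^{2} = \left(-1 + \left(L + M\right)\right)^{2} = \left(-1 + L + M\right)^{2}$)
$Z{\left(-5,b \right)} 27 + 40 = \left(-1 + 1 - 5\right)^{2} \cdot 27 + 40 = \left(-5\right)^{2} \cdot 27 + 40 = 25 \cdot 27 + 40 = 675 + 40 = 715$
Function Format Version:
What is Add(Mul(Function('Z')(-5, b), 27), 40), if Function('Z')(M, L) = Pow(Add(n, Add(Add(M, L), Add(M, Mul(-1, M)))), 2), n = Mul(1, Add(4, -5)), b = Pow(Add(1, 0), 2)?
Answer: 715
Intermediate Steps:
b = 1 (b = Pow(1, 2) = 1)
n = -1 (n = Mul(1, -1) = -1)
Function('Z')(M, L) = Pow(Add(-1, L, M), 2) (Function('Z')(M, L) = Pow(Add(-1, Add(Add(M, L), Add(M, Mul(-1, M)))), 2) = Pow(Add(-1, Add(Add(L, M), 0)), 2) = Pow(Add(-1, Add(L, M)), 2) = Pow(Add(-1, L, M), 2))
Add(Mul(Function('Z')(-5, b), 27), 40) = Add(Mul(Pow(Add(-1, 1, -5), 2), 27), 40) = Add(Mul(Pow(-5, 2), 27), 40) = Add(Mul(25, 27), 40) = Add(675, 40) = 715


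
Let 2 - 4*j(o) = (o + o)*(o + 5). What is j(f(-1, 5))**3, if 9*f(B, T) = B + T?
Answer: -1520875/4251528 ≈ -0.35772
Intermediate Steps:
f(B, T) = B/9 + T/9 (f(B, T) = (B + T)/9 = B/9 + T/9)
j(o) = 1/2 - o*(5 + o)/2 (j(o) = 1/2 - (o + o)*(o + 5)/4 = 1/2 - 2*o*(5 + o)/4 = 1/2 - o*(5 + o)/2)
j(f(-1, 5))**3 = (1/2 - 5*((1/9)*(-1) + (1/9)*5)/2 - ((1/9)*(-1) + (1/9)*5)**2/2)**3 = (1/2 - 5*(-1/9 + 5/9)/2 - (-1/9 + 5/9)**2/2)**3 = (1/2 - 5/2*4/9 - (4/9)**2/2)**3 = (1/2 - 10/9 - 1/2*16/81)**3 = (1/2 - 10/9 - 8/81)**3 = (-115/162)**3 = -1520875/4251528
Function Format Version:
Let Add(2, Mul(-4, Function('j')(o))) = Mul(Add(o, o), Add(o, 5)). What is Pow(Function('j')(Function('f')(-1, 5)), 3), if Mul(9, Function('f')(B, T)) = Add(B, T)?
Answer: Rational(-1520875, 4251528) ≈ -0.35772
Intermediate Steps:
Function('f')(B, T) = Add(Mul(Rational(1, 9), B), Mul(Rational(1, 9), T)) (Function('f')(B, T) = Mul(Rational(1, 9), Add(B, T)) = Add(Mul(Rational(1, 9), B), Mul(Rational(1, 9), T)))
Function('j')(o) = Add(Rational(1, 2), Mul(Rational(-1, 2), o, Add(5, o))) (Function('j')(o) = Add(Rational(1, 2), Mul(Rational(-1, 4), Mul(Add(o, o), Add(o, 5)))) = Add(Rational(1, 2), Mul(Rational(-1, 4), Mul(Mul(2, o), Add(5, o)))) = Add(Rational(1, 2), Mul(Rational(-1, 4), Mul(2, o, Add(5, o)))) = Add(Rational(1, 2), Mul(Rational(-1, 2), o, Add(5, o))))
Pow(Function('j')(Function('f')(-1, 5)), 3) = Pow(Add(Rational(1, 2), Mul(Rational(-5, 2), Add(Mul(Rational(1, 9), -1), Mul(Rational(1, 9), 5))), Mul(Rational(-1, 2), Pow(Add(Mul(Rational(1, 9), -1), Mul(Rational(1, 9), 5)), 2))), 3) = Pow(Add(Rational(1, 2), Mul(Rational(-5, 2), Add(Rational(-1, 9), Rational(5, 9))), Mul(Rational(-1, 2), Pow(Add(Rational(-1, 9), Rational(5, 9)), 2))), 3) = Pow(Add(Rational(1, 2), Mul(Rational(-5, 2), Rational(4, 9)), Mul(Rational(-1, 2), Pow(Rational(4, 9), 2))), 3) = Pow(Add(Rational(1, 2), Rational(-10, 9), Mul(Rational(-1, 2), Rational(16, 81))), 3) = Pow(Add(Rational(1, 2), Rational(-10, 9), Rational(-8, 81)), 3) = Pow(Rational(-115, 162), 3) = Rational(-1520875, 4251528)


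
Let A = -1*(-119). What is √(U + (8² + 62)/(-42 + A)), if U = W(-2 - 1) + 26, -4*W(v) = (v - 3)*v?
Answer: √11198/22 ≈ 4.8100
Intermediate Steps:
A = 119
W(v) = -v*(-3 + v)/4 (W(v) = -(v - 3)*v/4 = -(-3 + v)*v/4 = -v*(-3 + v)/4)
U = 43/2 (U = (-2 - 1)*(3 - (-2 - 1))/4 + 26 = (¼)*(-3)*(3 - 1*(-3)) + 26 = (¼)*(-3)*(3 + 3) + 26 = (¼)*(-3)*6 + 26 = -9/2 + 26 = 43/2 ≈ 21.500)
√(U + (8² + 62)/(-42 + A)) = √(43/2 + (8² + 62)/(-42 + 119)) = √(43/2 + (64 + 62)/77) = √(43/2 + 126*(1/77)) = √(43/2 + 18/11) = √(509/22) = √11198/22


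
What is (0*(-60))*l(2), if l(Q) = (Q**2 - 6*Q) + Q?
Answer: 0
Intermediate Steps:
l(Q) = Q**2 - 5*Q
(0*(-60))*l(2) = (0*(-60))*(2*(-5 + 2)) = 0*(2*(-3)) = 0*(-6) = 0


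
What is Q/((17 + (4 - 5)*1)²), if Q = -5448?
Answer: -681/32 ≈ -21.281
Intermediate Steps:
Q/((17 + (4 - 5)*1)²) = -5448/(17 + (4 - 5)*1)² = -5448/(17 - 1*1)² = -5448/(17 - 1)² = -5448/(16²) = -5448/256 = -5448*1/256 = -681/32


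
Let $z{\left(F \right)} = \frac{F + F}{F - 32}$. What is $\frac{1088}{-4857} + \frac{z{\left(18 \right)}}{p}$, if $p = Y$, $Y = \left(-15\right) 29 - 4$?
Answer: $- \frac{3255998}{14925561} \approx -0.21815$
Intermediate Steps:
$z{\left(F \right)} = \frac{2 F}{-32 + F}$
$Y = -439$ ($Y = -435 - 4 = -439$)
$p = -439$
$\frac{1088}{-4857} + \frac{z{\left(18 \right)}}{p} = \frac{1088}{-4857} + \frac{2 \cdot 18 \frac{1}{-32 + 18}}{-439} = 1088 \left(- \frac{1}{4857}\right) + 2 \cdot 18 \frac{1}{-14} \left(- \frac{1}{439}\right) = - \frac{1088}{4857} + 2 \cdot 18 \left(- \frac{1}{14}\right) \left(- \frac{1}{439}\right) = - \frac{1088}{4857} - - \frac{18}{3073} = - \frac{1088}{4857} + \frac{18}{3073} = - \frac{3255998}{14925561}$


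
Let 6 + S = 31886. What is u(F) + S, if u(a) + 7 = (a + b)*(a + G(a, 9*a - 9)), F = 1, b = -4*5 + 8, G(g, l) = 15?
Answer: 31697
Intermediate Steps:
S = 31880 (S = -6 + 31886 = 31880)
b = -12 (b = -20 + 8 = -12)
u(a) = -7 + (-12 + a)*(15 + a) (u(a) = -7 + (a - 12)*(a + 15) = -7 + (-12 + a)*(15 + a))
u(F) + S = (-187 + 1² + 3*1) + 31880 = (-187 + 1 + 3) + 31880 = -183 + 31880 = 31697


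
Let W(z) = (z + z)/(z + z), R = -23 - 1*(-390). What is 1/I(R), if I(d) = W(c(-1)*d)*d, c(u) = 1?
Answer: 1/367 ≈ 0.0027248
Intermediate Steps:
R = 367 (R = -23 + 390 = 367)
W(z) = 1 (W(z) = (2*z)/((2*z)) = (2*z)*(1/(2*z)) = 1)
I(d) = d (I(d) = 1*d = d)
1/I(R) = 1/367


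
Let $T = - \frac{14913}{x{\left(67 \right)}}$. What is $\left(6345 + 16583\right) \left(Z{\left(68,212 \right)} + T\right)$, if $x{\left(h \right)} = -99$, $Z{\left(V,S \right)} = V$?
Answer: $\frac{55141840}{11} \approx 5.0129 \cdot 10^{6}$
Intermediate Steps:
$T = \frac{1657}{11}$ ($T = - \frac{14913}{-99} = \left(-14913\right) \left(- \frac{1}{99}\right) = \frac{1657}{11} \approx 150.64$)
$\left(6345 + 16583\right) \left(Z{\left(68,212 \right)} + T\right) = \left(6345 + 16583\right) \left(68 + \frac{1657}{11}\right) = 22928 \cdot \frac{2405}{11} = \frac{55141840}{11}$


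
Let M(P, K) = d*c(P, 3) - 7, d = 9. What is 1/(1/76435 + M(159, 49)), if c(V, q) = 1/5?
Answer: -76435/397461 ≈ -0.19231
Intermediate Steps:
c(V, q) = ⅕
M(P, K) = -26/5 (M(P, K) = 9*(⅕) - 7 = 9/5 - 7 = -26/5)
1/(1/76435 + M(159, 49)) = 1/(1/76435 - 26/5) = 1/(-397461/76435) = -76435/397461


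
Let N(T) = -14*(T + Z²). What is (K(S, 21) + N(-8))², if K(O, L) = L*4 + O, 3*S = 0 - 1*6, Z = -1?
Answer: 32400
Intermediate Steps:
S = -2 (S = (0 - 1*6)/3 = (0 - 6)/3 = (⅓)*(-6) = -2)
K(O, L) = O + 4*L (K(O, L) = 4*L + O = O + 4*L)
N(T) = -14 - 14*T (N(T) = -14*(T + (-1)²) = -14*(T + 1) = -14*(1 + T) = -14 - 14*T)
(K(S, 21) + N(-8))² = ((-2 + 4*21) + (-14 - 14*(-8)))² = ((-2 + 84) + (-14 + 112))² = (82 + 98)² = 180² = 32400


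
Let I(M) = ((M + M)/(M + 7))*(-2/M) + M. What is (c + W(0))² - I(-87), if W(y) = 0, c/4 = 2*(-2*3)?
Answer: 47819/20 ≈ 2390.9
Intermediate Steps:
c = -48 (c = 4*(2*(-2*3)) = 4*(2*(-6)) = 4*(-12) = -48)
I(M) = M - 4/(7 + M) (I(M) = ((2*M)/(7 + M))*(-2/M) + M = (2*M/(7 + M))*(-2/M) + M = -4/(7 + M) + M = M - 4/(7 + M))
(c + W(0))² - I(-87) = (-48 + 0)² - (-4 + (-87)² + 7*(-87))/(7 - 87) = (-48)² - (-4 + 7569 - 609)/(-80) = 2304 - (-1)*6956/80 = 2304 - 1*(-1739/20) = 2304 + 1739/20 = 47819/20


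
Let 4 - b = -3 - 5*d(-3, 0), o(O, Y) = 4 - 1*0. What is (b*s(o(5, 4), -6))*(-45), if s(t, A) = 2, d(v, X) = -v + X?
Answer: -1980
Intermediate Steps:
o(O, Y) = 4 (o(O, Y) = 4 + 0 = 4)
d(v, X) = X - v
b = 22 (b = 4 - (-3 - 5*(0 - 1*(-3))) = 4 - (-3 - 5*(0 + 3)) = 4 - (-3 - 5*3) = 4 - (-3 - 15) = 4 - 1*(-18) = 4 + 18 = 22)
(b*s(o(5, 4), -6))*(-45) = (22*2)*(-45) = 44*(-45) = -1980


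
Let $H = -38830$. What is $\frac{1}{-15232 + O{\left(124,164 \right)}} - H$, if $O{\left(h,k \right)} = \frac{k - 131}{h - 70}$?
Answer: $\frac{10645826932}{274165} \approx 38830.0$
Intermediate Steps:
$O{\left(h,k \right)} = \frac{-131 + k}{-70 + h}$
$\frac{1}{-15232 + O{\left(124,164 \right)}} - H = \frac{1}{-15232 + \frac{-131 + 164}{-70 + 124}} - -38830 = \frac{1}{-15232 + \frac{1}{54} \cdot 33} + 38830 = \frac{1}{-15232 + \frac{11}{18}} + 38830 = \frac{1}{- \frac{274165}{18}} + 38830 = - \frac{18}{274165} + 38830 = \frac{10645826932}{274165}$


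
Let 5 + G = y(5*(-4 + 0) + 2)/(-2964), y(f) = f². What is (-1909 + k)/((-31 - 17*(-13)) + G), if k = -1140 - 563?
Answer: -31863/1631 ≈ -19.536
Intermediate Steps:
k = -1703
G = -1262/247 (G = -5 + (5*(-4 + 0) + 2)²/(-2964) = -5 + (5*(-4) + 2)²*(-1/2964) = -5 + (-20 + 2)²*(-1/2964) = -5 + (-18)²*(-1/2964) = -5 + 324*(-1/2964) = -5 - 27/247 = -1262/247 ≈ -5.1093)
(-1909 + k)/((-31 - 17*(-13)) + G) = (-1909 - 1703)/((-31 - 17*(-13)) - 1262/247) = -3612/((-31 + 221) - 1262/247) = -3612/(190 - 1262/247) = -3612/45668/247 = -3612*247/45668 = -31863/1631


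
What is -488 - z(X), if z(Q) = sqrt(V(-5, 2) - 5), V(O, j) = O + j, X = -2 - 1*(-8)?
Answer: -488 - 2*I*sqrt(2) ≈ -488.0 - 2.8284*I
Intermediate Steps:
X = 6 (X = -2 + 8 = 6)
z(Q) = 2*I*sqrt(2) (z(Q) = sqrt((-5 + 2) - 5) = sqrt(-3 - 5) = sqrt(-8) = 2*I*sqrt(2))
-488 - z(X) = -488 - 2*I*sqrt(2)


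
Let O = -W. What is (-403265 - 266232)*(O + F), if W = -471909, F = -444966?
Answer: -18038257671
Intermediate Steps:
O = 471909 (O = -1*(-471909) = 471909)
(-403265 - 266232)*(O + F) = (-403265 - 266232)*(471909 - 444966) = -669497*26943 = -18038257671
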